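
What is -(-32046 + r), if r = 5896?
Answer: 26150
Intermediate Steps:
-(-32046 + r) = -(-32046 + 5896) = -1*(-26150) = 26150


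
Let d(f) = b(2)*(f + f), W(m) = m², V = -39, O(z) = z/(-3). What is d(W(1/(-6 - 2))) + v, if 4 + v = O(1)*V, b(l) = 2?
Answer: 145/16 ≈ 9.0625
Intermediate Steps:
O(z) = -z/3 (O(z) = z*(-⅓) = -z/3)
v = 9 (v = -4 - ⅓*1*(-39) = -4 - ⅓*(-39) = -4 + 13 = 9)
d(f) = 4*f (d(f) = 2*(f + f) = 2*(2*f) = 4*f)
d(W(1/(-6 - 2))) + v = 4*(1/(-6 - 2))² + 9 = 4*(1/(-8))² + 9 = 4*(-⅛)² + 9 = 4*(1/64) + 9 = 1/16 + 9 = 145/16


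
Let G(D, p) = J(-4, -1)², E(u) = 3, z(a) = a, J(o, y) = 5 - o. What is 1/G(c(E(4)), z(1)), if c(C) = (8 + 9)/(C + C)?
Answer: 1/81 ≈ 0.012346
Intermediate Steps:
c(C) = 17/(2*C) (c(C) = 17/((2*C)) = 17*(1/(2*C)) = 17/(2*C))
G(D, p) = 81 (G(D, p) = (5 - 1*(-4))² = (5 + 4)² = 9² = 81)
1/G(c(E(4)), z(1)) = 1/81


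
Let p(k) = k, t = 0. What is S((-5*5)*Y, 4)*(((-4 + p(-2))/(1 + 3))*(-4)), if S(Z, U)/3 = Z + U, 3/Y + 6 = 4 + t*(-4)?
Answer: 747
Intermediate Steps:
Y = -3/2 (Y = 3/(-6 + (4 + 0*(-4))) = 3/(-6 + (4 + 0)) = 3/(-6 + 4) = 3/(-2) = 3*(-½) = -3/2 ≈ -1.5000)
S(Z, U) = 3*U + 3*Z (S(Z, U) = 3*(Z + U) = 3*(U + Z) = 3*U + 3*Z)
S((-5*5)*Y, 4)*(((-4 + p(-2))/(1 + 3))*(-4)) = (3*4 + 3*(-5*5*(-3/2)))*(((-4 - 2)/(1 + 3))*(-4)) = (12 + 3*(-25*(-3/2)))*(-6/4*(-4)) = (12 + 3*(75/2))*(-6*¼*(-4)) = (12 + 225/2)*(-3/2*(-4)) = (249/2)*6 = 747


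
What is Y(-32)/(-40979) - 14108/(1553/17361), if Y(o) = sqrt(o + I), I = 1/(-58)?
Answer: -244928988/1553 - I*sqrt(107706)/2376782 ≈ -1.5771e+5 - 0.00013808*I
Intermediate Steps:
I = -1/58 ≈ -0.017241
Y(o) = sqrt(-1/58 + o) (Y(o) = sqrt(o - 1/58) = sqrt(-1/58 + o))
Y(-32)/(-40979) - 14108/(1553/17361) = (sqrt(-58 + 3364*(-32))/58)/(-40979) - 14108/(1553/17361) = (sqrt(-58 - 107648)/58)*(-1/40979) - 14108/(1553*(1/17361)) = (sqrt(-107706)/58)*(-1/40979) - 14108/1553/17361 = ((I*sqrt(107706))/58)*(-1/40979) - 14108*17361/1553 = (I*sqrt(107706)/58)*(-1/40979) - 244928988/1553 = -I*sqrt(107706)/2376782 - 244928988/1553 = -244928988/1553 - I*sqrt(107706)/2376782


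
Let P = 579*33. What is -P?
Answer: -19107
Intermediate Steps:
P = 19107
-P = -1*19107 = -19107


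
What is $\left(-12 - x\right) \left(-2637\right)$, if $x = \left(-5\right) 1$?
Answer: $18459$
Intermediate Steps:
$x = -5$
$\left(-12 - x\right) \left(-2637\right) = \left(-12 - -5\right) \left(-2637\right) = \left(-12 + 5\right) \left(-2637\right) = \left(-7\right) \left(-2637\right) = 18459$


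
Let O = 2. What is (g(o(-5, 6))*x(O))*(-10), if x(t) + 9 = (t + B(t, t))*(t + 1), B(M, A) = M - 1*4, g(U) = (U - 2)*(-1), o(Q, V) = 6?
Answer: -360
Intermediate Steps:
g(U) = 2 - U (g(U) = (-2 + U)*(-1) = 2 - U)
B(M, A) = -4 + M (B(M, A) = M - 4 = -4 + M)
x(t) = -9 + (1 + t)*(-4 + 2*t) (x(t) = -9 + (t + (-4 + t))*(t + 1) = -9 + (-4 + 2*t)*(1 + t) = -9 + (1 + t)*(-4 + 2*t))
(g(o(-5, 6))*x(O))*(-10) = ((2 - 1*6)*(-13 - 2*2 + 2*2²))*(-10) = ((2 - 6)*(-13 - 4 + 2*4))*(-10) = -4*(-13 - 4 + 8)*(-10) = -4*(-9)*(-10) = 36*(-10) = -360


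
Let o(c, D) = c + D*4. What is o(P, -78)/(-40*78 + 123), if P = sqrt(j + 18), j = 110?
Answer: 104/999 - 8*sqrt(2)/2997 ≈ 0.10033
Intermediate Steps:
P = 8*sqrt(2) (P = sqrt(110 + 18) = sqrt(128) = 8*sqrt(2) ≈ 11.314)
o(c, D) = c + 4*D
o(P, -78)/(-40*78 + 123) = (8*sqrt(2) + 4*(-78))/(-40*78 + 123) = (8*sqrt(2) - 312)/(-3120 + 123) = (-312 + 8*sqrt(2))/(-2997) = (-312 + 8*sqrt(2))*(-1/2997) = 104/999 - 8*sqrt(2)/2997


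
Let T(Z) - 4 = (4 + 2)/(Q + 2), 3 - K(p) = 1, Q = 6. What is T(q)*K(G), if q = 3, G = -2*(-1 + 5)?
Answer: 19/2 ≈ 9.5000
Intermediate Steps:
G = -8 (G = -2*4 = -8)
K(p) = 2 (K(p) = 3 - 1*1 = 3 - 1 = 2)
T(Z) = 19/4 (T(Z) = 4 + (4 + 2)/(6 + 2) = 4 + 6/8 = 4 + 6*(⅛) = 4 + ¾ = 19/4)
T(q)*K(G) = (19/4)*2 = 19/2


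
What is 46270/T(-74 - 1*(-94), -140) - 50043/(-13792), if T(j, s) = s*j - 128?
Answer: -30726871/2523936 ≈ -12.174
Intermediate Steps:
T(j, s) = -128 + j*s (T(j, s) = j*s - 128 = -128 + j*s)
46270/T(-74 - 1*(-94), -140) - 50043/(-13792) = 46270/(-128 + (-74 - 1*(-94))*(-140)) - 50043/(-13792) = 46270/(-128 + (-74 + 94)*(-140)) - 50043*(-1/13792) = 46270/(-128 + 20*(-140)) + 50043/13792 = 46270/(-128 - 2800) + 50043/13792 = 46270/(-2928) + 50043/13792 = 46270*(-1/2928) + 50043/13792 = -23135/1464 + 50043/13792 = -30726871/2523936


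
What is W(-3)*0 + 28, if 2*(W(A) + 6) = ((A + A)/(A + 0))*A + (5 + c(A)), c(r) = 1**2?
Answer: 28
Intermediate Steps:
c(r) = 1
W(A) = -3 + A (W(A) = -6 + (((A + A)/(A + 0))*A + (5 + 1))/2 = -6 + (((2*A)/A)*A + 6)/2 = -6 + (2*A + 6)/2 = -6 + (6 + 2*A)/2 = -6 + (3 + A) = -3 + A)
W(-3)*0 + 28 = (-3 - 3)*0 + 28 = -6*0 + 28 = 0 + 28 = 28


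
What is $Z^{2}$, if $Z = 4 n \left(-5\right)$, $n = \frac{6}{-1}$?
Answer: $14400$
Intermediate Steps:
$n = -6$ ($n = 6 \left(-1\right) = -6$)
$Z = 120$ ($Z = 4 \left(-6\right) \left(-5\right) = \left(-24\right) \left(-5\right) = 120$)
$Z^{2} = 120^{2} = 14400$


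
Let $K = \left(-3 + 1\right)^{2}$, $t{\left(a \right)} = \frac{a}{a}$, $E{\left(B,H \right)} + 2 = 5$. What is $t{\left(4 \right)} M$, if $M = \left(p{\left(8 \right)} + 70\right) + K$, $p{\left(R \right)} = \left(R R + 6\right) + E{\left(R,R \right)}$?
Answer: $147$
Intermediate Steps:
$E{\left(B,H \right)} = 3$ ($E{\left(B,H \right)} = -2 + 5 = 3$)
$t{\left(a \right)} = 1$
$p{\left(R \right)} = 9 + R^{2}$ ($p{\left(R \right)} = \left(R R + 6\right) + 3 = \left(R^{2} + 6\right) + 3 = \left(6 + R^{2}\right) + 3 = 9 + R^{2}$)
$K = 4$ ($K = \left(-2\right)^{2} = 4$)
$M = 147$ ($M = \left(\left(9 + 8^{2}\right) + 70\right) + 4 = \left(\left(9 + 64\right) + 70\right) + 4 = \left(73 + 70\right) + 4 = 143 + 4 = 147$)
$t{\left(4 \right)} M = 1 \cdot 147 = 147$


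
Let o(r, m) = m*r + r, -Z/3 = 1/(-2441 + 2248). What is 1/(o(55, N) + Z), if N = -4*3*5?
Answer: -193/626282 ≈ -0.00030817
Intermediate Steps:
N = -60 (N = -12*5 = -60)
Z = 3/193 (Z = -3/(-2441 + 2248) = -3/(-193) = -3*(-1/193) = 3/193 ≈ 0.015544)
o(r, m) = r + m*r
1/(o(55, N) + Z) = 1/(55*(1 - 60) + 3/193) = 1/(55*(-59) + 3/193) = 1/(-3245 + 3/193) = 1/(-626282/193) = -193/626282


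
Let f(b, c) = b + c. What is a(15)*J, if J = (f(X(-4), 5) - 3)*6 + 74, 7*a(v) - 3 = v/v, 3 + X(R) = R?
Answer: 176/7 ≈ 25.143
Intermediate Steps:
X(R) = -3 + R
a(v) = 4/7 (a(v) = 3/7 + (v/v)/7 = 3/7 + (⅐)*1 = 3/7 + ⅐ = 4/7)
J = 44 (J = (((-3 - 4) + 5) - 3)*6 + 74 = ((-7 + 5) - 3)*6 + 74 = (-2 - 3)*6 + 74 = -5*6 + 74 = -30 + 74 = 44)
a(15)*J = (4/7)*44 = 176/7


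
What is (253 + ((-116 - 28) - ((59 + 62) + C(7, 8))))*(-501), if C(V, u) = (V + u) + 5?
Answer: 16032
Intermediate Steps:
C(V, u) = 5 + V + u
(253 + ((-116 - 28) - ((59 + 62) + C(7, 8))))*(-501) = (253 + ((-116 - 28) - ((59 + 62) + (5 + 7 + 8))))*(-501) = (253 + (-144 - (121 + 20)))*(-501) = (253 + (-144 - 1*141))*(-501) = (253 + (-144 - 141))*(-501) = (253 - 285)*(-501) = -32*(-501) = 16032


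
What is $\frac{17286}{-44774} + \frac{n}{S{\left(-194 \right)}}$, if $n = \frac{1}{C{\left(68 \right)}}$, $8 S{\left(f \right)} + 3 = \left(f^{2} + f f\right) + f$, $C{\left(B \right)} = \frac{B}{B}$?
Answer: $- \frac{648694129}{1680704025} \approx -0.38597$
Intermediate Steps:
$C{\left(B \right)} = 1$
$S{\left(f \right)} = - \frac{3}{8} + \frac{f^{2}}{4} + \frac{f}{8}$ ($S{\left(f \right)} = - \frac{3}{8} + \frac{\left(f^{2} + f f\right) + f}{8} = - \frac{3}{8} + \frac{\left(f^{2} + f^{2}\right) + f}{8} = - \frac{3}{8} + \frac{2 f^{2} + f}{8} = - \frac{3}{8} + \frac{f + 2 f^{2}}{8} = - \frac{3}{8} + \left(\frac{f^{2}}{4} + \frac{f}{8}\right) = - \frac{3}{8} + \frac{f^{2}}{4} + \frac{f}{8}$)
$n = 1$ ($n = 1^{-1} = 1$)
$\frac{17286}{-44774} + \frac{n}{S{\left(-194 \right)}} = \frac{17286}{-44774} + 1 \frac{1}{- \frac{3}{8} + \frac{\left(-194\right)^{2}}{4} + \frac{1}{8} \left(-194\right)} = 17286 \left(- \frac{1}{44774}\right) + 1 \frac{1}{- \frac{3}{8} + \frac{1}{4} \cdot 37636 - \frac{97}{4}} = - \frac{8643}{22387} + 1 \frac{1}{- \frac{3}{8} + 9409 - \frac{97}{4}} = - \frac{8643}{22387} + 1 \frac{1}{\frac{75075}{8}} = - \frac{8643}{22387} + 1 \cdot \frac{8}{75075} = - \frac{8643}{22387} + \frac{8}{75075} = - \frac{648694129}{1680704025}$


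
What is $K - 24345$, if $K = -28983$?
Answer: $-53328$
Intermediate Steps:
$K - 24345 = -28983 - 24345 = -53328$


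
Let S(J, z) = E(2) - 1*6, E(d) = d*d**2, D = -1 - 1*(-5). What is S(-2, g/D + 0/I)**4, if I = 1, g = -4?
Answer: 16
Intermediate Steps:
D = 4 (D = -1 + 5 = 4)
E(d) = d**3
S(J, z) = 2 (S(J, z) = 2**3 - 1*6 = 8 - 6 = 2)
S(-2, g/D + 0/I)**4 = 2**4 = 16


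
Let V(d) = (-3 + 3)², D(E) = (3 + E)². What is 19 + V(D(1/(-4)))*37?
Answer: 19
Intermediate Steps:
V(d) = 0 (V(d) = 0² = 0)
19 + V(D(1/(-4)))*37 = 19 + 0*37 = 19 + 0 = 19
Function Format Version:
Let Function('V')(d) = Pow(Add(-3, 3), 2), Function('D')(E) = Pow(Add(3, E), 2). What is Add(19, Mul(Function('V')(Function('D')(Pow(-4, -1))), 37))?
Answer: 19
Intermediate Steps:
Function('V')(d) = 0 (Function('V')(d) = Pow(0, 2) = 0)
Add(19, Mul(Function('V')(Function('D')(Pow(-4, -1))), 37)) = Add(19, Mul(0, 37)) = Add(19, 0) = 19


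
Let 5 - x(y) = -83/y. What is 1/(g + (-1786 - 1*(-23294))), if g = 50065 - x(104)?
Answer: 104/7442989 ≈ 1.3973e-5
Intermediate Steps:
x(y) = 5 + 83/y (x(y) = 5 - (-83)/y = 5 + 83/y)
g = 5206157/104 (g = 50065 - (5 + 83/104) = 50065 - 1*603/104 = 50065 - 603/104 = 5206157/104 ≈ 50059.)
1/(g + (-1786 - 1*(-23294))) = 1/(5206157/104 + (-1786 - 1*(-23294))) = 1/(5206157/104 + (-1786 + 23294)) = 1/(5206157/104 + 21508) = 1/(7442989/104) = 104/7442989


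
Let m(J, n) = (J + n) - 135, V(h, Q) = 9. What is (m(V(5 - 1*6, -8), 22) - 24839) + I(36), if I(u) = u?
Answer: -24907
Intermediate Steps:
m(J, n) = -135 + J + n
(m(V(5 - 1*6, -8), 22) - 24839) + I(36) = ((-135 + 9 + 22) - 24839) + 36 = (-104 - 24839) + 36 = -24943 + 36 = -24907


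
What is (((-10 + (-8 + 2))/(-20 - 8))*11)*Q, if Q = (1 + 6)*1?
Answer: 44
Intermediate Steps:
Q = 7 (Q = 7*1 = 7)
(((-10 + (-8 + 2))/(-20 - 8))*11)*Q = (((-10 + (-8 + 2))/(-20 - 8))*11)*7 = (((-10 - 6)/(-28))*11)*7 = (-16*(-1/28)*11)*7 = ((4/7)*11)*7 = (44/7)*7 = 44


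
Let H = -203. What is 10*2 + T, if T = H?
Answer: -183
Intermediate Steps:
T = -203
10*2 + T = 10*2 - 203 = 20 - 203 = -183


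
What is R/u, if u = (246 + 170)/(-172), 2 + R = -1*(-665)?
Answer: -2193/8 ≈ -274.13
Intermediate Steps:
R = 663 (R = -2 - 1*(-665) = -2 + 665 = 663)
u = -104/43 (u = 416*(-1/172) = -104/43 ≈ -2.4186)
R/u = 663/(-104/43) = 663*(-43/104) = -2193/8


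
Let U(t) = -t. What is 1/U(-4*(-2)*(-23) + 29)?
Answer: 1/155 ≈ 0.0064516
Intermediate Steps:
1/U(-4*(-2)*(-23) + 29) = 1/(-(-4*(-2)*(-23) + 29)) = 1/(-(8*(-23) + 29)) = 1/(-(-184 + 29)) = 1/(-1*(-155)) = 1/155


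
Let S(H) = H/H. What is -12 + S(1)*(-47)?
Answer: -59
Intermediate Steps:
S(H) = 1
-12 + S(1)*(-47) = -12 + 1*(-47) = -12 - 47 = -59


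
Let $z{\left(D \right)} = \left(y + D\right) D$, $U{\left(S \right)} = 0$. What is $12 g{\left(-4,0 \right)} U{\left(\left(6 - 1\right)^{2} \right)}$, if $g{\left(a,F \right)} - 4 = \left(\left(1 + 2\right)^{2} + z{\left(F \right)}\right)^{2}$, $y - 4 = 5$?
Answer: $0$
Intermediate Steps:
$y = 9$ ($y = 4 + 5 = 9$)
$z{\left(D \right)} = D \left(9 + D\right)$ ($z{\left(D \right)} = \left(9 + D\right) D = D \left(9 + D\right)$)
$g{\left(a,F \right)} = 4 + \left(9 + F \left(9 + F\right)\right)^{2}$ ($g{\left(a,F \right)} = 4 + \left(\left(1 + 2\right)^{2} + F \left(9 + F\right)\right)^{2} = 4 + \left(3^{2} + F \left(9 + F\right)\right)^{2} = 4 + \left(9 + F \left(9 + F\right)\right)^{2}$)
$12 g{\left(-4,0 \right)} U{\left(\left(6 - 1\right)^{2} \right)} = 12 \left(4 + \left(9 + 0 \left(9 + 0\right)\right)^{2}\right) 0 = 12 \left(4 + \left(9 + 0 \cdot 9\right)^{2}\right) 0 = 12 \left(4 + \left(9 + 0\right)^{2}\right) 0 = 12 \left(4 + 9^{2}\right) 0 = 12 \left(4 + 81\right) 0 = 12 \cdot 85 \cdot 0 = 1020 \cdot 0 = 0$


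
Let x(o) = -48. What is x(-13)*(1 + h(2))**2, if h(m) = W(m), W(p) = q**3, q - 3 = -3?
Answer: -48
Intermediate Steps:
q = 0 (q = 3 - 3 = 0)
W(p) = 0 (W(p) = 0**3 = 0)
h(m) = 0
x(-13)*(1 + h(2))**2 = -48*(1 + 0)**2 = -48*1**2 = -48*1 = -48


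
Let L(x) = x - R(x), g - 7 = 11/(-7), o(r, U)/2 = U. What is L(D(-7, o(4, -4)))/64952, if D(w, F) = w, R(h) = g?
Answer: -87/454664 ≈ -0.00019135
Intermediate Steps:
o(r, U) = 2*U
g = 38/7 (g = 7 + 11/(-7) = 7 + 11*(-⅐) = 7 - 11/7 = 38/7 ≈ 5.4286)
R(h) = 38/7
L(x) = -38/7 + x (L(x) = x - 1*38/7 = x - 38/7 = -38/7 + x)
L(D(-7, o(4, -4)))/64952 = (-38/7 - 7)/64952 = -87/7*1/64952 = -87/454664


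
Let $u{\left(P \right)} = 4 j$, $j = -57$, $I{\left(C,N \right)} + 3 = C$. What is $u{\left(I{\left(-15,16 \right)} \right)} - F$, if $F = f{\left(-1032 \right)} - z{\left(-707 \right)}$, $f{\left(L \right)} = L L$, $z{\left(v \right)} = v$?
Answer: $-1065959$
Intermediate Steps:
$f{\left(L \right)} = L^{2}$
$I{\left(C,N \right)} = -3 + C$
$u{\left(P \right)} = -228$ ($u{\left(P \right)} = 4 \left(-57\right) = -228$)
$F = 1065731$ ($F = \left(-1032\right)^{2} - -707 = 1065024 + 707 = 1065731$)
$u{\left(I{\left(-15,16 \right)} \right)} - F = -228 - 1065731 = -1065959$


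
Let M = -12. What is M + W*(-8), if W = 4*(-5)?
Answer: 148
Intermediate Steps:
W = -20
M + W*(-8) = -12 - 20*(-8) = -12 + 160 = 148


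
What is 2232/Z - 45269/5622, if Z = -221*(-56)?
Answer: -68462605/8697234 ≈ -7.8718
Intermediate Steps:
Z = 12376
2232/Z - 45269/5622 = 2232/12376 - 45269/5622 = 2232*(1/12376) - 45269*1/5622 = 279/1547 - 45269/5622 = -68462605/8697234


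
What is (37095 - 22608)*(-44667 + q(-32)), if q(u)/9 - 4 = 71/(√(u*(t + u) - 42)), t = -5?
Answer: -646569297 + 9257193*√1142/1142 ≈ -6.4630e+8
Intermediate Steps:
q(u) = 36 + 639/√(-42 + u*(-5 + u)) (q(u) = 36 + 9*(71/(√(u*(-5 + u) - 42))) = 36 + 9*(71/(√(-42 + u*(-5 + u)))) = 36 + 9*(71/√(-42 + u*(-5 + u))) = 36 + 639/√(-42 + u*(-5 + u)))
(37095 - 22608)*(-44667 + q(-32)) = (37095 - 22608)*(-44667 + (36 + 639/√(-42 + (-32)² - 5*(-32)))) = 14487*(-44667 + (36 + 639/√(-42 + 1024 + 160))) = 14487*(-44667 + (36 + 639/√1142)) = 14487*(-44667 + (36 + 639*(√1142/1142))) = 14487*(-44667 + (36 + 639*√1142/1142)) = 14487*(-44631 + 639*√1142/1142) = -646569297 + 9257193*√1142/1142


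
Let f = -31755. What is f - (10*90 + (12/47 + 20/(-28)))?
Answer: -10743344/329 ≈ -32655.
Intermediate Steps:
f - (10*90 + (12/47 + 20/(-28))) = -31755 - (10*90 + (12/47 + 20/(-28))) = -31755 - (900 + (12*(1/47) + 20*(-1/28))) = -31755 - (900 + (12/47 - 5/7)) = -31755 - (900 - 151/329) = -31755 - 1*295949/329 = -31755 - 295949/329 = -10743344/329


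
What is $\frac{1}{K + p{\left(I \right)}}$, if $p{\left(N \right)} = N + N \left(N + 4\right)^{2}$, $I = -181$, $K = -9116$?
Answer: $- \frac{1}{5679846} \approx -1.7606 \cdot 10^{-7}$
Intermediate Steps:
$p{\left(N \right)} = N + N \left(4 + N\right)^{2}$
$\frac{1}{K + p{\left(I \right)}} = \frac{1}{-9116 - 181 \left(1 + \left(4 - 181\right)^{2}\right)} = \frac{1}{-9116 - 181 \left(1 + \left(-177\right)^{2}\right)} = \frac{1}{-9116 - 181 \left(1 + 31329\right)} = \frac{1}{-9116 - 5670730} = \frac{1}{-5679846} = - \frac{1}{5679846}$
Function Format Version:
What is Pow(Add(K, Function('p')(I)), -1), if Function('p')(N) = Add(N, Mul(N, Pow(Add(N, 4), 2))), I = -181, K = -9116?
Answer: Rational(-1, 5679846) ≈ -1.7606e-7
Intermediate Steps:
Function('p')(N) = Add(N, Mul(N, Pow(Add(4, N), 2)))
Pow(Add(K, Function('p')(I)), -1) = Pow(Add(-9116, Mul(-181, Add(1, Pow(Add(4, -181), 2)))), -1) = Pow(Add(-9116, Mul(-181, Add(1, Pow(-177, 2)))), -1) = Pow(Add(-9116, Mul(-181, Add(1, 31329))), -1) = Pow(Add(-9116, Mul(-181, 31330)), -1) = Pow(Add(-9116, -5670730), -1) = Pow(-5679846, -1) = Rational(-1, 5679846)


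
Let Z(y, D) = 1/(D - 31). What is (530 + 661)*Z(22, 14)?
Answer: -1191/17 ≈ -70.059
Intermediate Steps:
Z(y, D) = 1/(-31 + D)
(530 + 661)*Z(22, 14) = (530 + 661)/(-31 + 14) = 1191/(-17) = 1191*(-1/17) = -1191/17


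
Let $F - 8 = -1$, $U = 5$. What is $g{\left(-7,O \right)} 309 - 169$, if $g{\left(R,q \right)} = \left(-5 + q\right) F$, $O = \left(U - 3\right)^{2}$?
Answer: $-2332$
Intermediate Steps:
$F = 7$ ($F = 8 - 1 = 7$)
$O = 4$ ($O = \left(5 - 3\right)^{2} = 2^{2} = 4$)
$g{\left(R,q \right)} = -35 + 7 q$ ($g{\left(R,q \right)} = \left(-5 + q\right) 7 = -35 + 7 q$)
$g{\left(-7,O \right)} 309 - 169 = \left(-35 + 7 \cdot 4\right) 309 - 169 = \left(-35 + 28\right) 309 - 169 = \left(-7\right) 309 - 169 = -2163 - 169 = -2332$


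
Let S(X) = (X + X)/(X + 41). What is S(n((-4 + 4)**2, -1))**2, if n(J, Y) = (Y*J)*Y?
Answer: 0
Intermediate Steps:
n(J, Y) = J*Y**2 (n(J, Y) = (J*Y)*Y = J*Y**2)
S(X) = 2*X/(41 + X) (S(X) = (2*X)/(41 + X) = 2*X/(41 + X))
S(n((-4 + 4)**2, -1))**2 = (2*((-4 + 4)**2*(-1)**2)/(41 + (-4 + 4)**2*(-1)**2))**2 = (2*(0**2*1)/(41 + 0**2*1))**2 = (2*(0*1)/(41 + 0*1))**2 = (2*0/(41 + 0))**2 = (2*0/41)**2 = (2*0*(1/41))**2 = 0**2 = 0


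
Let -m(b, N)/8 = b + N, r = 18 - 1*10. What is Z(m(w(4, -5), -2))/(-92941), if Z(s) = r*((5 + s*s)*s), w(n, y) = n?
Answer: 33408/92941 ≈ 0.35945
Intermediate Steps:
r = 8 (r = 18 - 10 = 8)
m(b, N) = -8*N - 8*b (m(b, N) = -8*(b + N) = -8*(N + b) = -8*N - 8*b)
Z(s) = 8*s*(5 + s²) (Z(s) = 8*((5 + s*s)*s) = 8*((5 + s²)*s) = 8*(s*(5 + s²)) = 8*s*(5 + s²))
Z(m(w(4, -5), -2))/(-92941) = (8*(-8*(-2) - 8*4)*(5 + (-8*(-2) - 8*4)²))/(-92941) = (8*(16 - 32)*(5 + (16 - 32)²))*(-1/92941) = (8*(-16)*(5 + (-16)²))*(-1/92941) = (8*(-16)*(5 + 256))*(-1/92941) = (8*(-16)*261)*(-1/92941) = -33408*(-1/92941) = 33408/92941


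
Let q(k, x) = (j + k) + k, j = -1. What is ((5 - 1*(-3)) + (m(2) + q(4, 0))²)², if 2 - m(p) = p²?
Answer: 1089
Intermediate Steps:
q(k, x) = -1 + 2*k (q(k, x) = (-1 + k) + k = -1 + 2*k)
m(p) = 2 - p²
((5 - 1*(-3)) + (m(2) + q(4, 0))²)² = ((5 - 1*(-3)) + ((2 - 1*2²) + (-1 + 2*4))²)² = ((5 + 3) + ((2 - 1*4) + (-1 + 8))²)² = (8 + ((2 - 4) + 7)²)² = (8 + (-2 + 7)²)² = (8 + 5²)² = (8 + 25)² = 33² = 1089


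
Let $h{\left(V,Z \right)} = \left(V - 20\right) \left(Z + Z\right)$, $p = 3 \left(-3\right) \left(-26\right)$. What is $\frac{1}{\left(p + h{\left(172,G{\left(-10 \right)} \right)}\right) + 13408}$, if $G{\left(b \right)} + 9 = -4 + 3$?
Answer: $\frac{1}{10602} \approx 9.4322 \cdot 10^{-5}$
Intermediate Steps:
$G{\left(b \right)} = -10$ ($G{\left(b \right)} = -9 + \left(-4 + 3\right) = -9 - 1 = -10$)
$p = 234$ ($p = \left(-9\right) \left(-26\right) = 234$)
$h{\left(V,Z \right)} = 2 Z \left(-20 + V\right)$ ($h{\left(V,Z \right)} = \left(-20 + V\right) 2 Z = 2 Z \left(-20 + V\right)$)
$\frac{1}{\left(p + h{\left(172,G{\left(-10 \right)} \right)}\right) + 13408} = \frac{1}{\left(234 + 2 \left(-10\right) \left(-20 + 172\right)\right) + 13408} = \frac{1}{\left(234 + 2 \left(-10\right) 152\right) + 13408} = \frac{1}{\left(234 - 3040\right) + 13408} = \frac{1}{-2806 + 13408} = \frac{1}{10602}$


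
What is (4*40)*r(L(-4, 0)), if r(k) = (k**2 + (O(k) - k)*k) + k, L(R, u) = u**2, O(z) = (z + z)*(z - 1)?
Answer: 0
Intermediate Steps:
O(z) = 2*z*(-1 + z) (O(z) = (2*z)*(-1 + z) = 2*z*(-1 + z))
r(k) = k + k**2 + k*(-k + 2*k*(-1 + k)) (r(k) = (k**2 + (2*k*(-1 + k) - k)*k) + k = (k**2 + (-k + 2*k*(-1 + k))*k) + k = (k**2 + k*(-k + 2*k*(-1 + k))) + k = k + k**2 + k*(-k + 2*k*(-1 + k)))
(4*40)*r(L(-4, 0)) = (4*40)*(0**2*(1 + 2*0**2*(-1 + 0**2))) = 160*(0*(1 + 2*0*(-1 + 0))) = 160*(0*(1 + 2*0*(-1))) = 160*(0*(1 + 0)) = 160*(0*1) = 160*0 = 0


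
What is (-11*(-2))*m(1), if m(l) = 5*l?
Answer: 110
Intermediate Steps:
(-11*(-2))*m(1) = (-11*(-2))*(5*1) = 22*5 = 110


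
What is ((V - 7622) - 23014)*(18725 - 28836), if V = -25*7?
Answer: 311530021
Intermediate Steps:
V = -175
((V - 7622) - 23014)*(18725 - 28836) = ((-175 - 7622) - 23014)*(18725 - 28836) = (-7797 - 23014)*(-10111) = -30811*(-10111) = 311530021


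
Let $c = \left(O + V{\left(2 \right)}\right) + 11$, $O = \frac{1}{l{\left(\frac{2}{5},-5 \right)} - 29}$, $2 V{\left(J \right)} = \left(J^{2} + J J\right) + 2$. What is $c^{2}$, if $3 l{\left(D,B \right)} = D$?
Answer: $\frac{47789569}{187489} \approx 254.89$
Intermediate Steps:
$l{\left(D,B \right)} = \frac{D}{3}$
$V{\left(J \right)} = 1 + J^{2}$ ($V{\left(J \right)} = \frac{\left(J^{2} + J J\right) + 2}{2} = \frac{\left(J^{2} + J^{2}\right) + 2}{2} = \frac{2 J^{2} + 2}{2} = \frac{2 + 2 J^{2}}{2} = 1 + J^{2}$)
$O = - \frac{15}{433}$ ($O = \frac{1}{\frac{2 \cdot \frac{1}{5}}{3} - 29} = \frac{1}{\frac{1}{3} \cdot \frac{2}{5} - 29} = \frac{1}{\frac{2}{15} - 29} = \frac{1}{- \frac{433}{15}} = - \frac{15}{433} \approx -0.034642$)
$c = \frac{6913}{433}$ ($c = \left(- \frac{15}{433} + \left(1 + 2^{2}\right)\right) + 11 = \left(- \frac{15}{433} + \left(1 + 4\right)\right) + 11 = \left(- \frac{15}{433} + 5\right) + 11 = \frac{2150}{433} + 11 = \frac{6913}{433} \approx 15.965$)
$c^{2} = \left(\frac{6913}{433}\right)^{2} = \frac{47789569}{187489}$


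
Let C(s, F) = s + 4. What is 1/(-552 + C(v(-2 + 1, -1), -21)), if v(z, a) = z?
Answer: -1/549 ≈ -0.0018215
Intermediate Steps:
C(s, F) = 4 + s
1/(-552 + C(v(-2 + 1, -1), -21)) = 1/(-552 + (4 + (-2 + 1))) = 1/(-552 + (4 - 1)) = 1/(-552 + 3) = 1/(-549) = -1/549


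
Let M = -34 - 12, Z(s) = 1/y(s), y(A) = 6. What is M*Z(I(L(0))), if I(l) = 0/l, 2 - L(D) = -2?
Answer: -23/3 ≈ -7.6667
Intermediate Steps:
L(D) = 4 (L(D) = 2 - 1*(-2) = 2 + 2 = 4)
I(l) = 0
Z(s) = ⅙ (Z(s) = 1/6 = ⅙)
M = -46
M*Z(I(L(0))) = -46*⅙ = -23/3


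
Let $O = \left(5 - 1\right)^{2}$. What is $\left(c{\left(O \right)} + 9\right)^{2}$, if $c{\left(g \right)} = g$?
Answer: $625$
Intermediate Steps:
$O = 16$ ($O = 4^{2} = 16$)
$\left(c{\left(O \right)} + 9\right)^{2} = \left(16 + 9\right)^{2} = 25^{2} = 625$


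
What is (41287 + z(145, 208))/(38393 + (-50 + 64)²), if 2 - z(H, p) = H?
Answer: 41144/38589 ≈ 1.0662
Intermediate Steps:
z(H, p) = 2 - H
(41287 + z(145, 208))/(38393 + (-50 + 64)²) = (41287 + (2 - 1*145))/(38393 + (-50 + 64)²) = (41287 + (2 - 145))/(38393 + 14²) = (41287 - 143)/(38393 + 196) = 41144/38589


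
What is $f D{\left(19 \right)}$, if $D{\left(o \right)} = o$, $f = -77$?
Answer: $-1463$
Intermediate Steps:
$f D{\left(19 \right)} = \left(-77\right) 19 = -1463$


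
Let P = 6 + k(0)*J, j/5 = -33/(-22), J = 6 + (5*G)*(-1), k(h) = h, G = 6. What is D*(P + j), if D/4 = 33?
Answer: 1782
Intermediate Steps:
D = 132 (D = 4*33 = 132)
J = -24 (J = 6 + (5*6)*(-1) = 6 + 30*(-1) = 6 - 30 = -24)
j = 15/2 (j = 5*(-33/(-22)) = 5*(-33*(-1/22)) = 5*(3/2) = 15/2 ≈ 7.5000)
P = 6 (P = 6 + 0*(-24) = 6 + 0 = 6)
D*(P + j) = 132*(6 + 15/2) = 132*(27/2) = 1782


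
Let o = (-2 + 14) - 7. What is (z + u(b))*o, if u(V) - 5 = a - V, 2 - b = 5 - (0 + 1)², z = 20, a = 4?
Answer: 155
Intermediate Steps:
b = -2 (b = 2 - (5 - (0 + 1)²) = 2 - (5 - 1*1²) = 2 - (5 - 1*1) = 2 - (5 - 1) = 2 - 1*4 = 2 - 4 = -2)
o = 5 (o = 12 - 7 = 5)
u(V) = 9 - V (u(V) = 5 + (4 - V) = 9 - V)
(z + u(b))*o = (20 + (9 - 1*(-2)))*5 = (20 + (9 + 2))*5 = (20 + 11)*5 = 31*5 = 155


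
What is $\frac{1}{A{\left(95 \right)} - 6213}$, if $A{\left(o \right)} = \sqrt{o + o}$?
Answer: $- \frac{327}{2031641} - \frac{\sqrt{190}}{38601179} \approx -0.00016131$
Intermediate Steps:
$A{\left(o \right)} = \sqrt{2} \sqrt{o}$ ($A{\left(o \right)} = \sqrt{2 o} = \sqrt{2} \sqrt{o}$)
$\frac{1}{A{\left(95 \right)} - 6213} = \frac{1}{\sqrt{2} \sqrt{95} - 6213} = \frac{1}{\sqrt{190} - 6213} = \frac{1}{-6213 + \sqrt{190}}$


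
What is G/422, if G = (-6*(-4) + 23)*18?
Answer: 423/211 ≈ 2.0047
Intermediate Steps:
G = 846 (G = (24 + 23)*18 = 47*18 = 846)
G/422 = 846/422 = 846*(1/422) = 423/211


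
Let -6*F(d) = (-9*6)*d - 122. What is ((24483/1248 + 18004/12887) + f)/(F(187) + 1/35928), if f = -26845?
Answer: -92260005061797/5858545763252 ≈ -15.748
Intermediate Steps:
F(d) = 61/3 + 9*d (F(d) = -((-9*6)*d - 122)/6 = -(-54*d - 122)/6 = -(-122 - 54*d)/6 = 61/3 + 9*d)
((24483/1248 + 18004/12887) + f)/(F(187) + 1/35928) = ((24483/1248 + 18004/12887) - 26845)/((61/3 + 9*187) + 1/35928) = ((24483*(1/1248) + 18004*(1/12887)) - 26845)/((61/3 + 1683) + 1/35928) = ((8161/416 + 2572/1841) - 26845)/(5110/3 + 1/35928) = (16094353/765856 - 26845)/(61197361/35928) = -20543309967/765856*35928/61197361 = -92260005061797/5858545763252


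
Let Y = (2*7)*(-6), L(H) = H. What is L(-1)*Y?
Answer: 84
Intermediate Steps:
Y = -84 (Y = 14*(-6) = -84)
L(-1)*Y = -1*(-84) = 84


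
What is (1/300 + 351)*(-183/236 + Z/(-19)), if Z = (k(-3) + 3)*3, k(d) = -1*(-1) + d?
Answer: -29378979/89680 ≈ -327.60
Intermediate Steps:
k(d) = 1 + d
Z = 3 (Z = ((1 - 3) + 3)*3 = (-2 + 3)*3 = 1*3 = 3)
(1/300 + 351)*(-183/236 + Z/(-19)) = (1/300 + 351)*(-183/236 + 3/(-19)) = (1/300 + 351)*(-183*1/236 + 3*(-1/19)) = 105301*(-183/236 - 3/19)/300 = (105301/300)*(-4185/4484) = -29378979/89680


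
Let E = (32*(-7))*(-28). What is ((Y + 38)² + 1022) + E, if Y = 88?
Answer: 23170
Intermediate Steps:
E = 6272 (E = -224*(-28) = 6272)
((Y + 38)² + 1022) + E = ((88 + 38)² + 1022) + 6272 = (126² + 1022) + 6272 = (15876 + 1022) + 6272 = 16898 + 6272 = 23170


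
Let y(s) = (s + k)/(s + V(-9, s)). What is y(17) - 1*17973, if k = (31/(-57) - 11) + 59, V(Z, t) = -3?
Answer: -7169390/399 ≈ -17968.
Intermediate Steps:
k = 2705/57 (k = (31*(-1/57) - 11) + 59 = (-31/57 - 11) + 59 = -658/57 + 59 = 2705/57 ≈ 47.456)
y(s) = (2705/57 + s)/(-3 + s) (y(s) = (s + 2705/57)/(s - 3) = (2705/57 + s)/(-3 + s))
y(17) - 1*17973 = (2705/57 + 17)/(-3 + 17) - 1*17973 = (3674/57)/14 - 17973 = (1/14)*(3674/57) - 17973 = 1837/399 - 17973 = -7169390/399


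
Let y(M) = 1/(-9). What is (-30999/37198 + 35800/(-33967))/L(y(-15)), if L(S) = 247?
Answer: -2384631433/312085603102 ≈ -0.0076410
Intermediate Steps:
y(M) = -⅑
(-30999/37198 + 35800/(-33967))/L(y(-15)) = (-30999/37198 + 35800/(-33967))/247 = (-30999*1/37198 + 35800*(-1/33967))*(1/247) = (-30999/37198 - 35800/33967)*(1/247) = -2384631433/1263504466*1/247 = -2384631433/312085603102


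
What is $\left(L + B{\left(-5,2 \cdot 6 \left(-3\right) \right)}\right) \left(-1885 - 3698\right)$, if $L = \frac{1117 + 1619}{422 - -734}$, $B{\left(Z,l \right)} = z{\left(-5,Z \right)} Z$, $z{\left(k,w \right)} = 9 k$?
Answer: $- \frac{366853347}{289} \approx -1.2694 \cdot 10^{6}$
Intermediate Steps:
$B{\left(Z,l \right)} = - 45 Z$ ($B{\left(Z,l \right)} = 9 \left(-5\right) Z = - 45 Z$)
$L = \frac{684}{289}$ ($L = \frac{2736}{422 + \left(-337 + 1071\right)} = \frac{2736}{422 + 734} = \frac{2736}{1156} = 2736 \cdot \frac{1}{1156} = \frac{684}{289} \approx 2.3668$)
$\left(L + B{\left(-5,2 \cdot 6 \left(-3\right) \right)}\right) \left(-1885 - 3698\right) = \left(\frac{684}{289} - -225\right) \left(-1885 - 3698\right) = \left(\frac{684}{289} + 225\right) \left(-5583\right) = \frac{65709}{289} \left(-5583\right) = - \frac{366853347}{289}$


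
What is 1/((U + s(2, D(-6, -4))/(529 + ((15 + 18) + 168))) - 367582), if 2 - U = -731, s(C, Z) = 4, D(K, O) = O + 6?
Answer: -365/133899883 ≈ -2.7259e-6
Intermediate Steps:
D(K, O) = 6 + O
U = 733 (U = 2 - 1*(-731) = 2 + 731 = 733)
1/((U + s(2, D(-6, -4))/(529 + ((15 + 18) + 168))) - 367582) = 1/((733 + 4/(529 + ((15 + 18) + 168))) - 367582) = 1/((733 + 4/(529 + (33 + 168))) - 367582) = 1/((733 + 4/(529 + 201)) - 367582) = 1/((733 + 4/730) - 367582) = 1/((733 + 4*(1/730)) - 367582) = 1/((733 + 2/365) - 367582) = 1/(267547/365 - 367582) = 1/(-133899883/365) = -365/133899883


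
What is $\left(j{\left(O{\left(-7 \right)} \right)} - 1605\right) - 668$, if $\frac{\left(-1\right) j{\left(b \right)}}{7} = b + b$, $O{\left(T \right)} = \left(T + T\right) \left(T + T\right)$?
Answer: $-5017$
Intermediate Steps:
$O{\left(T \right)} = 4 T^{2}$ ($O{\left(T \right)} = 2 T 2 T = 4 T^{2}$)
$j{\left(b \right)} = - 14 b$ ($j{\left(b \right)} = - 7 \left(b + b\right) = - 7 \cdot 2 b = - 14 b$)
$\left(j{\left(O{\left(-7 \right)} \right)} - 1605\right) - 668 = \left(- 14 \cdot 4 \left(-7\right)^{2} - 1605\right) - 668 = \left(- 14 \cdot 4 \cdot 49 - 1605\right) - 668 = \left(\left(-14\right) 196 - 1605\right) - 668 = \left(-2744 - 1605\right) - 668 = -4349 - 668 = -5017$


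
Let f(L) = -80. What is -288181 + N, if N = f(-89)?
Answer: -288261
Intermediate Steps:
N = -80
-288181 + N = -288181 - 80 = -288261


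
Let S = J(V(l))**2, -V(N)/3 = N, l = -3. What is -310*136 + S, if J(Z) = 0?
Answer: -42160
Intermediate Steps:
V(N) = -3*N
S = 0 (S = 0**2 = 0)
-310*136 + S = -310*136 + 0 = -42160 + 0 = -42160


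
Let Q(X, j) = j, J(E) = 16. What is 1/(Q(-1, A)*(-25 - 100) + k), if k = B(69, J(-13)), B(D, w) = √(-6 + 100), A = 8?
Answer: -500/499953 - √94/999906 ≈ -0.0010098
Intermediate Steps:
B(D, w) = √94
k = √94 ≈ 9.6954
1/(Q(-1, A)*(-25 - 100) + k) = 1/(8*(-25 - 100) + √94) = 1/(8*(-125) + √94) = 1/(-1000 + √94)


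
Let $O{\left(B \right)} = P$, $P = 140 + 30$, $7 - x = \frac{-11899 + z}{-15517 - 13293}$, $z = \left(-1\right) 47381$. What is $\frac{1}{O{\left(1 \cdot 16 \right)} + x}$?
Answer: $\frac{2881}{504009} \approx 0.0057162$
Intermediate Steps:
$z = -47381$
$x = \frac{14239}{2881}$ ($x = 7 - \frac{-11899 - 47381}{-15517 - 13293} = 7 - - \frac{59280}{-28810} = 7 - \left(-59280\right) \left(- \frac{1}{28810}\right) = 7 - \frac{5928}{2881} = \frac{14239}{2881} \approx 4.9424$)
$P = 170$
$O{\left(B \right)} = 170$
$\frac{1}{O{\left(1 \cdot 16 \right)} + x} = \frac{1}{170 + \frac{14239}{2881}} = \frac{1}{\frac{504009}{2881}} = \frac{2881}{504009}$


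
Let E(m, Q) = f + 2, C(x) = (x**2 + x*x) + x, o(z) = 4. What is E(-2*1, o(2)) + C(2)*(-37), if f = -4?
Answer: -372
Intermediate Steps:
C(x) = x + 2*x**2 (C(x) = (x**2 + x**2) + x = 2*x**2 + x = x + 2*x**2)
E(m, Q) = -2 (E(m, Q) = -4 + 2 = -2)
E(-2*1, o(2)) + C(2)*(-37) = -2 + (2*(1 + 2*2))*(-37) = -2 + (2*(1 + 4))*(-37) = -2 + (2*5)*(-37) = -2 + 10*(-37) = -2 - 370 = -372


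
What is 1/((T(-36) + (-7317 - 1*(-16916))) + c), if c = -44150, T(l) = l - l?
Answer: -1/34551 ≈ -2.8943e-5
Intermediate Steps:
T(l) = 0
1/((T(-36) + (-7317 - 1*(-16916))) + c) = 1/((0 + (-7317 - 1*(-16916))) - 44150) = 1/((0 + (-7317 + 16916)) - 44150) = 1/((0 + 9599) - 44150) = 1/(9599 - 44150) = 1/(-34551) = -1/34551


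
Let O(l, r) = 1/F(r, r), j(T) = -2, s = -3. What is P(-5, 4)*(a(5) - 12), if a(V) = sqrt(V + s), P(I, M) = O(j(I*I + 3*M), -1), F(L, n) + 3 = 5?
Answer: -6 + sqrt(2)/2 ≈ -5.2929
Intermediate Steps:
F(L, n) = 2 (F(L, n) = -3 + 5 = 2)
O(l, r) = 1/2
P(I, M) = 1/2
a(V) = sqrt(-3 + V) (a(V) = sqrt(V - 3) = sqrt(-3 + V))
P(-5, 4)*(a(5) - 12) = (sqrt(-3 + 5) - 12)/2 = (sqrt(2) - 12)/2 = (-12 + sqrt(2))/2 = -6 + sqrt(2)/2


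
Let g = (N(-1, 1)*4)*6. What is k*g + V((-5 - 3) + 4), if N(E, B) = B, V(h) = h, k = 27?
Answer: 644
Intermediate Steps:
g = 24 (g = (1*4)*6 = 4*6 = 24)
k*g + V((-5 - 3) + 4) = 27*24 + ((-5 - 3) + 4) = 648 + (-8 + 4) = 648 - 4 = 644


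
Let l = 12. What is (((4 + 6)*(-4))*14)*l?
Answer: -6720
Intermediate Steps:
(((4 + 6)*(-4))*14)*l = (((4 + 6)*(-4))*14)*12 = ((10*(-4))*14)*12 = -40*14*12 = -560*12 = -6720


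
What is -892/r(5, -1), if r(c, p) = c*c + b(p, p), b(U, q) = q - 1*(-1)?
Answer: -892/25 ≈ -35.680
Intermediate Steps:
b(U, q) = 1 + q (b(U, q) = q + 1 = 1 + q)
r(c, p) = 1 + p + c² (r(c, p) = c*c + (1 + p) = c² + (1 + p) = 1 + p + c²)
-892/r(5, -1) = -892/(1 - 1 + 5²) = -892/(1 - 1 + 25) = -892/25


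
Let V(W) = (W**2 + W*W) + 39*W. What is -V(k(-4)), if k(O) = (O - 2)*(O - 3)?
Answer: -5166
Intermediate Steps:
k(O) = (-3 + O)*(-2 + O) (k(O) = (-2 + O)*(-3 + O) = (-3 + O)*(-2 + O))
V(W) = 2*W**2 + 39*W (V(W) = (W**2 + W**2) + 39*W = 2*W**2 + 39*W)
-V(k(-4)) = -(6 + (-4)**2 - 5*(-4))*(39 + 2*(6 + (-4)**2 - 5*(-4))) = -(6 + 16 + 20)*(39 + 2*(6 + 16 + 20)) = -42*(39 + 2*42) = -42*(39 + 84) = -42*123 = -1*5166 = -5166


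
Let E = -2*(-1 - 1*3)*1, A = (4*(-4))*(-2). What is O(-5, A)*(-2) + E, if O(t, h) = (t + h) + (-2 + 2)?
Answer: -46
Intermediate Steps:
A = 32 (A = -16*(-2) = 32)
O(t, h) = h + t (O(t, h) = (h + t) + 0 = h + t)
E = 8 (E = -2*(-1 - 3)*1 = -2*(-4)*1 = 8*1 = 8)
O(-5, A)*(-2) + E = (32 - 5)*(-2) + 8 = 27*(-2) + 8 = -54 + 8 = -46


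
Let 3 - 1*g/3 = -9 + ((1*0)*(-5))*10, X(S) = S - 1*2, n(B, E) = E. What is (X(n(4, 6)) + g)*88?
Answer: 3520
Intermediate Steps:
X(S) = -2 + S (X(S) = S - 2 = -2 + S)
g = 36 (g = 9 - 3*(-9 + ((1*0)*(-5))*10) = 9 - 3*(-9 + (0*(-5))*10) = 9 - 3*(-9 + 0*10) = 9 - 3*(-9 + 0) = 9 - 3*(-9) = 9 + 27 = 36)
(X(n(4, 6)) + g)*88 = ((-2 + 6) + 36)*88 = (4 + 36)*88 = 40*88 = 3520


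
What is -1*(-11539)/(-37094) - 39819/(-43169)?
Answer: 978918895/1601310886 ≈ 0.61132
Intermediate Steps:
-1*(-11539)/(-37094) - 39819/(-43169) = 11539*(-1/37094) - 39819*(-1/43169) = -11539/37094 + 39819/43169 = 978918895/1601310886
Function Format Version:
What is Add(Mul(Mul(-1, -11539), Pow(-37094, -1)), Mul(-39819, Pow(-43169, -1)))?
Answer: Rational(978918895, 1601310886) ≈ 0.61132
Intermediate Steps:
Add(Mul(Mul(-1, -11539), Pow(-37094, -1)), Mul(-39819, Pow(-43169, -1))) = Add(Mul(11539, Rational(-1, 37094)), Mul(-39819, Rational(-1, 43169))) = Add(Rational(-11539, 37094), Rational(39819, 43169)) = Rational(978918895, 1601310886)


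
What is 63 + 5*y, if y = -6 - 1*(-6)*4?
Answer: 153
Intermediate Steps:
y = 18 (y = -6 + 6*4 = -6 + 24 = 18)
63 + 5*y = 63 + 5*18 = 63 + 90 = 153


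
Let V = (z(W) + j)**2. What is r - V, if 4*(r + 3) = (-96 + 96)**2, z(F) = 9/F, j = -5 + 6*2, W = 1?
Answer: -259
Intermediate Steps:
j = 7 (j = -5 + 12 = 7)
V = 256 (V = (9/1 + 7)**2 = (9*1 + 7)**2 = (9 + 7)**2 = 16**2 = 256)
r = -3 (r = -3 + (-96 + 96)**2/4 = -3 + (1/4)*0**2 = -3 + (1/4)*0 = -3 + 0 = -3)
r - V = -3 - 1*256 = -3 - 256 = -259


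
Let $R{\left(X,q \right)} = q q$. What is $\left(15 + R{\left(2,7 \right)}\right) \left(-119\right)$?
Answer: $-7616$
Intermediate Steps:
$R{\left(X,q \right)} = q^{2}$
$\left(15 + R{\left(2,7 \right)}\right) \left(-119\right) = \left(15 + 7^{2}\right) \left(-119\right) = \left(15 + 49\right) \left(-119\right) = 64 \left(-119\right) = -7616$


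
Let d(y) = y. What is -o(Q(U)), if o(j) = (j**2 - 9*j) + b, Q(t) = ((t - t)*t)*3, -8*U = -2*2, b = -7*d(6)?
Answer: 42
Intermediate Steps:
b = -42 (b = -7*6 = -42)
U = 1/2 (U = -(-1)*2/4 = -1/8*(-4) = 1/2 ≈ 0.50000)
Q(t) = 0 (Q(t) = (0*t)*3 = 0*3 = 0)
o(j) = -42 + j**2 - 9*j (o(j) = (j**2 - 9*j) - 42 = -42 + j**2 - 9*j)
-o(Q(U)) = -(-42 + 0**2 - 9*0) = -(-42 + 0 + 0) = -1*(-42) = 42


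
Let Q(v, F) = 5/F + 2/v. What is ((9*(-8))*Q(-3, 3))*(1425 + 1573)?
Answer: -215856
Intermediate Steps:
Q(v, F) = 2/v + 5/F
((9*(-8))*Q(-3, 3))*(1425 + 1573) = ((9*(-8))*(2/(-3) + 5/3))*(1425 + 1573) = -72*(2*(-⅓) + 5*(⅓))*2998 = -72*(-⅔ + 5/3)*2998 = -72*1*2998 = -72*2998 = -215856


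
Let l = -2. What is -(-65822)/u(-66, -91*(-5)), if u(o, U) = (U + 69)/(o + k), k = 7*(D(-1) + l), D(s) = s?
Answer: -2863257/262 ≈ -10928.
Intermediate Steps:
k = -21 (k = 7*(-1 - 2) = 7*(-3) = -21)
u(o, U) = (69 + U)/(-21 + o) (u(o, U) = (U + 69)/(o - 21) = (69 + U)/(-21 + o))
-(-65822)/u(-66, -91*(-5)) = -(-65822)/((69 - 91*(-5))/(-21 - 66)) = -(-65822)/((69 + 455)/(-87)) = -(-65822)/((-1/87*524)) = -(-65822)/(-524/87) = -(-65822)*(-87)/524 = -1*2863257/262 = -2863257/262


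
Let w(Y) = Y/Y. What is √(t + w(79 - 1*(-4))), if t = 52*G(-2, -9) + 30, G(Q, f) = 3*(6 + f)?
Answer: I*√437 ≈ 20.905*I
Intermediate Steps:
w(Y) = 1
G(Q, f) = 18 + 3*f
t = -438 (t = 52*(18 + 3*(-9)) + 30 = 52*(18 - 27) + 30 = 52*(-9) + 30 = -468 + 30 = -438)
√(t + w(79 - 1*(-4))) = √(-438 + 1) = √(-437) = I*√437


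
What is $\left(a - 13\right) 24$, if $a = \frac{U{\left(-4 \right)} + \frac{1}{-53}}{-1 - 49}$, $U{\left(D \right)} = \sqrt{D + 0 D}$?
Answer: $- \frac{413388}{1325} - \frac{24 i}{25} \approx -311.99 - 0.96 i$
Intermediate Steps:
$U{\left(D \right)} = \sqrt{D}$ ($U{\left(D \right)} = \sqrt{D + 0} = \sqrt{D}$)
$a = \frac{1}{2650} - \frac{i}{25}$ ($a = \frac{\sqrt{-4} + \frac{1}{-53}}{-1 - 49} = \frac{2 i - \frac{1}{53}}{-50} = \left(- \frac{1}{53} + 2 i\right) \left(- \frac{1}{50}\right) = \frac{1}{2650} - \frac{i}{25} \approx 0.00037736 - 0.04 i$)
$\left(a - 13\right) 24 = \left(\left(\frac{1}{2650} - \frac{i}{25}\right) - 13\right) 24 = \left(- \frac{34449}{2650} - \frac{i}{25}\right) 24 = - \frac{413388}{1325} - \frac{24 i}{25}$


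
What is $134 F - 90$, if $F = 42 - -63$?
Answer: $13980$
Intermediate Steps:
$F = 105$ ($F = 42 + 63 = 105$)
$134 F - 90 = 134 \cdot 105 - 90 = 14070 - 90 = 13980$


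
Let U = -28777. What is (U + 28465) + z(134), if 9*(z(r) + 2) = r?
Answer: -2692/9 ≈ -299.11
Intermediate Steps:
z(r) = -2 + r/9
(U + 28465) + z(134) = (-28777 + 28465) + (-2 + (1/9)*134) = -312 + (-2 + 134/9) = -312 + 116/9 = -2692/9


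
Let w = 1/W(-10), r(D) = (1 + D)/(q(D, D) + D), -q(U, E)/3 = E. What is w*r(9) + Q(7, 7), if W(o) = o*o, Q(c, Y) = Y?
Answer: 1259/180 ≈ 6.9944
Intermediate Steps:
W(o) = o²
q(U, E) = -3*E
r(D) = -(1 + D)/(2*D) (r(D) = (1 + D)/(-3*D + D) = (1 + D)/((-2*D)) = (1 + D)*(-1/(2*D)) = -(1 + D)/(2*D))
w = 1/100 (w = 1/((-10)²) = 1/100 ≈ 0.010000)
w*r(9) + Q(7, 7) = ((½)*(-1 - 1*9)/9)/100 + 7 = ((½)*(⅑)*(-1 - 9))/100 + 7 = ((½)*(⅑)*(-10))/100 + 7 = (1/100)*(-5/9) + 7 = -1/180 + 7 = 1259/180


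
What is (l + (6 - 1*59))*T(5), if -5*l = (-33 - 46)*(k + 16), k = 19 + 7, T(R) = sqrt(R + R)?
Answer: 3053*sqrt(10)/5 ≈ 1930.9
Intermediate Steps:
T(R) = sqrt(2)*sqrt(R) (T(R) = sqrt(2*R) = sqrt(2)*sqrt(R))
k = 26
l = 3318/5 (l = -(-33 - 46)*(26 + 16)/5 = -(-79)*42/5 = -1/5*(-3318) = 3318/5 ≈ 663.60)
(l + (6 - 1*59))*T(5) = (3318/5 + (6 - 1*59))*(sqrt(2)*sqrt(5)) = (3318/5 + (6 - 59))*sqrt(10) = (3318/5 - 53)*sqrt(10) = 3053*sqrt(10)/5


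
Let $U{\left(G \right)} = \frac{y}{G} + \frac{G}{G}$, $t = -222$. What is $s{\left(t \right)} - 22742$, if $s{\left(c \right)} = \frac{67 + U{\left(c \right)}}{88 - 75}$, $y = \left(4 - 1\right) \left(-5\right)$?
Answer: $- \frac{21872767}{962} \approx -22737.0$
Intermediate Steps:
$y = -15$ ($y = 3 \left(-5\right) = -15$)
$U{\left(G \right)} = 1 - \frac{15}{G}$ ($U{\left(G \right)} = - \frac{15}{G} + \frac{G}{G} = - \frac{15}{G} + 1 = 1 - \frac{15}{G}$)
$s{\left(c \right)} = \frac{67}{13} + \frac{-15 + c}{13 c}$ ($s{\left(c \right)} = \frac{67 + \frac{-15 + c}{c}}{88 - 75} = \frac{67 + \frac{-15 + c}{c}}{13} = \left(67 + \frac{-15 + c}{c}\right) \frac{1}{13} = \frac{67}{13} + \frac{-15 + c}{13 c}$)
$s{\left(t \right)} - 22742 = \frac{-15 + 68 \left(-222\right)}{13 \left(-222\right)} - 22742 = \frac{1}{13} \left(- \frac{1}{222}\right) \left(-15 - 15096\right) - 22742 = \frac{1}{13} \left(- \frac{1}{222}\right) \left(-15111\right) - 22742 = \frac{5037}{962} - 22742 = - \frac{21872767}{962}$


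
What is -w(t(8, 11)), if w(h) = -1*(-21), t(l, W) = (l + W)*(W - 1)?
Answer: -21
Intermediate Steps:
t(l, W) = (-1 + W)*(W + l) (t(l, W) = (W + l)*(-1 + W) = (-1 + W)*(W + l))
w(h) = 21
-w(t(8, 11)) = -1*21 = -21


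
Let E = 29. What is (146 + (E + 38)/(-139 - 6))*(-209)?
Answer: -4410527/145 ≈ -30417.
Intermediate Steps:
(146 + (E + 38)/(-139 - 6))*(-209) = (146 + (29 + 38)/(-139 - 6))*(-209) = (146 + 67/(-145))*(-209) = (146 + 67*(-1/145))*(-209) = (146 - 67/145)*(-209) = (21103/145)*(-209) = -4410527/145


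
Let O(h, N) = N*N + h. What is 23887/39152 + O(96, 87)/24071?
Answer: 875084057/942427792 ≈ 0.92854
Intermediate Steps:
O(h, N) = h + N**2 (O(h, N) = N**2 + h = h + N**2)
23887/39152 + O(96, 87)/24071 = 23887/39152 + (96 + 87**2)/24071 = 23887*(1/39152) + (96 + 7569)*(1/24071) = 23887/39152 + 7665*(1/24071) = 23887/39152 + 7665/24071 = 875084057/942427792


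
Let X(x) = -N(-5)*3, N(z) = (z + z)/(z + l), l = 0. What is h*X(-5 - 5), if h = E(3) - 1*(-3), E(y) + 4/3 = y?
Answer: -28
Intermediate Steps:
E(y) = -4/3 + y
N(z) = 2 (N(z) = (z + z)/(z + 0) = (2*z)/z = 2)
X(x) = -6 (X(x) = -1*2*3 = -2*3 = -6)
h = 14/3 (h = (-4/3 + 3) - 1*(-3) = 5/3 + 3 = 14/3 ≈ 4.6667)
h*X(-5 - 5) = (14/3)*(-6) = -28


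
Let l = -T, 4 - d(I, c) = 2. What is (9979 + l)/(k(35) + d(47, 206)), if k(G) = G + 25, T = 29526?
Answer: -19547/62 ≈ -315.27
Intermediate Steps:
d(I, c) = 2 (d(I, c) = 4 - 1*2 = 4 - 2 = 2)
k(G) = 25 + G
l = -29526 (l = -1*29526 = -29526)
(9979 + l)/(k(35) + d(47, 206)) = (9979 - 29526)/((25 + 35) + 2) = -19547/(60 + 2) = -19547/62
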